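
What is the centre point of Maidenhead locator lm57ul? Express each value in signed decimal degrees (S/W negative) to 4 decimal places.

Field L=11, M=12: +11·20° lon, +12·10° lat → SW at lon 40°, lat 30°.
Square 5, 7: +5·2° lon, +7·1° lat → SW at lon 50°, lat 37°.
Subsquare u=20, l=11: +20·0.0833333° lon, +11·0.0416667° lat → SW at lon 51.6667°, lat 37.4583°.
Cell spans 0.0833333° lon × 0.0416667° lat. Centre is SW corner plus half of each.
latitude 37.4792, longitude 51.7083.

37.4792, 51.7083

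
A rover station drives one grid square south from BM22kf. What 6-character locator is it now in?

Latitude subsquare f = 5; −1 → 4 = e.
The longitude characters are unchanged.

BM22ke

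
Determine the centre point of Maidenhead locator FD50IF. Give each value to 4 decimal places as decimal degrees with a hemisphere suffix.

59.7708° S, 69.2917° W

Field F=5, D=3: +5·20° lon, +3·10° lat → SW at lon -80°, lat -60°.
Square 5, 0: +5·2° lon, +0·1° lat → SW at lon -70°, lat -60°.
Subsquare i=8, f=5: +8·0.0833333° lon, +5·0.0416667° lat → SW at lon -69.3333°, lat -59.7917°.
Cell spans 0.0833333° lon × 0.0416667° lat. Centre is SW corner plus half of each.
latitude 59.7708° S, longitude 69.2917° W.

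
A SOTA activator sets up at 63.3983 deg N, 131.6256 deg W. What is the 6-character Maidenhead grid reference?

Shift to the Maidenhead origin (180°W, 90°S): lon 48.3744, lat 153.3983.
Field: lon ⌊48.3744/20⌋ = 2 → C; lat ⌊153.3983/10⌋ = 15 → P.
Square: lon ⌊8.3744/2⌋ = 4; lat ⌊3.3983/1⌋ = 3.
Subsquare: lon ⌊0.3744/0.0833333⌋ = 4 → e; lat ⌊0.3983/0.0416667⌋ = 9 → j.

CP43ej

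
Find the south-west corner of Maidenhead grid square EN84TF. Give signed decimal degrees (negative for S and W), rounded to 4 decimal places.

44.2083, -82.4167

Field E=4, N=13: +4·20° lon, +13·10° lat → SW at lon -100°, lat 40°.
Square 8, 4: +8·2° lon, +4·1° lat → SW at lon -84°, lat 44°.
Subsquare t=19, f=5: +19·0.0833333° lon, +5·0.0416667° lat → SW at lon -82.4167°, lat 44.2083°.
latitude 44.2083, longitude -82.4167.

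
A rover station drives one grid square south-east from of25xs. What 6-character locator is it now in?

OF35ar

Longitude subsquare x = 23; +1 → 24, wraps to 0 = a, carry into square.
Longitude square 2; +1 → 3.
Latitude subsquare s = 18; −1 → 17 = r.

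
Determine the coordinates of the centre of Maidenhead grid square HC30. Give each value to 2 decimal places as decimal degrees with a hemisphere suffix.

Field H=7, C=2: +7·20° lon, +2·10° lat → SW at lon -40°, lat -70°.
Square 3, 0: +3·2° lon, +0·1° lat → SW at lon -34°, lat -70°.
Cell spans 2° lon × 1° lat. Centre is SW corner plus half of each.
latitude 69.50° S, longitude 33.00° W.

69.50° S, 33.00° W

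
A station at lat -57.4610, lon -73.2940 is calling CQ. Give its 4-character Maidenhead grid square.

FD32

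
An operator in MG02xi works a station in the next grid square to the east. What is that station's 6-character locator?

MG12ai

Longitude subsquare x = 23; +1 → 24, wraps to 0 = a, carry into square.
Longitude square 0; +1 → 1.
The latitude characters are unchanged.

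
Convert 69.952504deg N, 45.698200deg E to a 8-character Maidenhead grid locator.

Offset from 180°W / 90°S: lon 225.69820°, lat 159.95250°.
Field: 225.69820/20 → 11 → L, 159.95250/10 → 15 → P; chars LP.
Square: 5.69820/2 → 2, 9.95250/1 → 9; chars 29.
Subsquare: 1.69820/0.0833333 → 20 → u, 0.95250/0.0416667 → 22 → w; chars uw.
Extended square: 0.03153/0.00833333 → 3, 0.03584/0.00416667 → 8; chars 38.

LP29uw38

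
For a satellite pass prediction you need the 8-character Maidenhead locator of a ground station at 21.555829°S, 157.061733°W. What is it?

Shift to the Maidenhead origin (180°W, 90°S): lon 22.93827, lat 68.44417.
Field: lon ⌊22.93827/20⌋ = 1 → B; lat ⌊68.44417/10⌋ = 6 → G.
Square: lon ⌊2.93827/2⌋ = 1; lat ⌊8.44417/1⌋ = 8.
Subsquare: lon ⌊0.93827/0.0833333⌋ = 11 → l; lat ⌊0.44417/0.0416667⌋ = 10 → k.
Extended square: lon ⌊0.02160/0.00833333⌋ = 2; lat ⌊0.02750/0.00416667⌋ = 6.

BG18lk26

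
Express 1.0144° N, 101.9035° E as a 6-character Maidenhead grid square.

OJ01wa

Add 180° to longitude and 90° to latitude: 281.9035, 91.0144.
Field: lon ⌊281.9035/20⌋ = 14 → O; lat ⌊91.0144/10⌋ = 9 → J.
Square: lon ⌊1.9035/2⌋ = 0; lat ⌊1.0144/1⌋ = 1.
Subsquare: lon ⌊1.9035/0.0833333⌋ = 22 → w; lat ⌊0.0144/0.0416667⌋ = 0 → a.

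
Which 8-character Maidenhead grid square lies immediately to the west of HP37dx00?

HP37cx90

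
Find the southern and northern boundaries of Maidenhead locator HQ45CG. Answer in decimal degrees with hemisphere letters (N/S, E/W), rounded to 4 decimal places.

Field H=7, Q=16: +7·20° lon, +16·10° lat → SW at lon -40°, lat 70°.
Square 4, 5: +4·2° lon, +5·1° lat → SW at lon -32°, lat 75°.
Subsquare c=2, g=6: +2·0.0833333° lon, +6·0.0416667° lat → SW at lon -31.8333°, lat 75.25°.
Cell spans 0.0833333° lon × 0.0416667° lat.
south 75.2500° N, north 75.2917° N.

75.2500° N, 75.2917° N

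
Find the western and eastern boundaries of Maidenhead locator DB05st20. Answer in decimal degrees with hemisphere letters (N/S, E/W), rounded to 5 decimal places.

118.48333° W, 118.47500° W

Field D=3, B=1: +3·20° lon, +1·10° lat → SW at lon -120°, lat -80°.
Square 0, 5: +0·2° lon, +5·1° lat → SW at lon -120°, lat -75°.
Subsquare s=18, t=19: +18·0.0833333° lon, +19·0.0416667° lat → SW at lon -118.5°, lat -74.2083°.
Extended square 2, 0: +2·0.00833333° lon, +0·0.00416667° lat → SW at lon -118.483°, lat -74.2083°.
Cell spans 0.00833333° lon × 0.00416667° lat.
west 118.48333° W, east 118.47500° W.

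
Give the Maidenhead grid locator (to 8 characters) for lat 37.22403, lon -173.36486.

AM37hf63

Offset from 180°W / 90°S: lon 6.63514°, lat 127.22403°.
Field: 6.63514/20 → 0 → A, 127.22403/10 → 12 → M; chars AM.
Square: 6.63514/2 → 3, 7.22403/1 → 7; chars 37.
Subsquare: 0.63514/0.0833333 → 7 → h, 0.22403/0.0416667 → 5 → f; chars hf.
Extended square: 0.05181/0.00833333 → 6, 0.01570/0.00416667 → 3; chars 63.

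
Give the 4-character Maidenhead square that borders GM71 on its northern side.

Latitude square 1; +1 → 2.
The longitude characters are unchanged.

GM72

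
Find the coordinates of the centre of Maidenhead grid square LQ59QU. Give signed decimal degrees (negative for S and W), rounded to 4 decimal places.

Field L=11, Q=16: +11·20° lon, +16·10° lat → SW at lon 40°, lat 70°.
Square 5, 9: +5·2° lon, +9·1° lat → SW at lon 50°, lat 79°.
Subsquare q=16, u=20: +16·0.0833333° lon, +20·0.0416667° lat → SW at lon 51.3333°, lat 79.8333°.
Cell spans 0.0833333° lon × 0.0416667° lat. Centre is SW corner plus half of each.
latitude 79.8542, longitude 51.3750.

79.8542, 51.3750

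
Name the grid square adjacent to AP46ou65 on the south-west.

Longitude extended square 6; −1 → 5.
Latitude extended square 5; −1 → 4.

AP46ou54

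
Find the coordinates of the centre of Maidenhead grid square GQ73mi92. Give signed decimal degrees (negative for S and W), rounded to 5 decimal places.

Field G=6, Q=16: +6·20° lon, +16·10° lat → SW at lon -60°, lat 70°.
Square 7, 3: +7·2° lon, +3·1° lat → SW at lon -46°, lat 73°.
Subsquare m=12, i=8: +12·0.0833333° lon, +8·0.0416667° lat → SW at lon -45°, lat 73.3333°.
Extended square 9, 2: +9·0.00833333° lon, +2·0.00416667° lat → SW at lon -44.925°, lat 73.3417°.
Cell spans 0.00833333° lon × 0.00416667° lat. Centre is SW corner plus half of each.
latitude 73.34375, longitude -44.92083.

73.34375, -44.92083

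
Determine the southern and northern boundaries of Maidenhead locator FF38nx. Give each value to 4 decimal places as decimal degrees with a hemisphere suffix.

31.0417° S, 31.0000° S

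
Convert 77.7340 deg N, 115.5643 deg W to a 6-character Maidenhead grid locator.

Offset from 180°W / 90°S: lon 64.4357°, lat 167.7340°.
Field: 64.4357/20 → 3 → D, 167.7340/10 → 16 → Q; chars DQ.
Square: 4.4357/2 → 2, 7.7340/1 → 7; chars 27.
Subsquare: 0.4357/0.0833333 → 5 → f, 0.7340/0.0416667 → 17 → r; chars fr.

DQ27fr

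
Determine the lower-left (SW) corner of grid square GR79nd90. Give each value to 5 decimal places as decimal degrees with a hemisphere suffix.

89.12500° N, 44.84167° W

Field G=6, R=17: +6·20° lon, +17·10° lat → SW at lon -60°, lat 80°.
Square 7, 9: +7·2° lon, +9·1° lat → SW at lon -46°, lat 89°.
Subsquare n=13, d=3: +13·0.0833333° lon, +3·0.0416667° lat → SW at lon -44.9167°, lat 89.125°.
Extended square 9, 0: +9·0.00833333° lon, +0·0.00416667° lat → SW at lon -44.8417°, lat 89.125°.
latitude 89.12500° N, longitude 44.84167° W.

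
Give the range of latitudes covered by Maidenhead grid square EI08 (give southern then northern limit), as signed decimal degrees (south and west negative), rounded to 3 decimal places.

Field E=4, I=8: +4·20° lon, +8·10° lat → SW at lon -100°, lat -10°.
Square 0, 8: +0·2° lon, +8·1° lat → SW at lon -100°, lat -2°.
Cell spans 2° lon × 1° lat.
south -2.000, north -1.000.

-2.000, -1.000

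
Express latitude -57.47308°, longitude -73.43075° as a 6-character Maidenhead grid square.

FD32gm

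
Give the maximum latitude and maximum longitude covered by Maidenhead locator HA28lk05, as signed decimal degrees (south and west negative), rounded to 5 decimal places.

-81.55833, -35.07500

Field H=7, A=0: +7·20° lon, +0·10° lat → SW at lon -40°, lat -90°.
Square 2, 8: +2·2° lon, +8·1° lat → SW at lon -36°, lat -82°.
Subsquare l=11, k=10: +11·0.0833333° lon, +10·0.0416667° lat → SW at lon -35.0833°, lat -81.5833°.
Extended square 0, 5: +0·0.00833333° lon, +5·0.00416667° lat → SW at lon -35.0833°, lat -81.5625°.
Cell spans 0.00833333° lon × 0.00416667° lat. NE corner is SW corner plus one full cell.
latitude -81.55833, longitude -35.07500.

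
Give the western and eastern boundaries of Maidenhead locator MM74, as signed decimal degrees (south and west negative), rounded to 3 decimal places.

74.000, 76.000

Field M=12, M=12: +12·20° lon, +12·10° lat → SW at lon 60°, lat 30°.
Square 7, 4: +7·2° lon, +4·1° lat → SW at lon 74°, lat 34°.
Cell spans 2° lon × 1° lat.
west 74.000, east 76.000.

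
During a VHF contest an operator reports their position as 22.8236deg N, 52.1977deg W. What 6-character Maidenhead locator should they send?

GL32vt

Add 180° to longitude and 90° to latitude: 127.8023, 112.8236.
Field: 127.8023/20 → 6 → G, 112.8236/10 → 11 → L; chars GL.
Square: 7.8023/2 → 3, 2.8236/1 → 2; chars 32.
Subsquare: 1.8023/0.0833333 → 21 → v, 0.8236/0.0416667 → 19 → t; chars vt.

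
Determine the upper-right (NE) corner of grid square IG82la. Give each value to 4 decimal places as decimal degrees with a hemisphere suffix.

27.9583° S, 3.0000° W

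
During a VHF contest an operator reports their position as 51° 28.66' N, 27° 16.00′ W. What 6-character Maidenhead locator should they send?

HO61il

Add 180° to longitude and 90° to latitude: 152.7333, 141.4777.
Field: lon ⌊152.7333/20⌋ = 7 → H; lat ⌊141.4777/10⌋ = 14 → O.
Square: lon ⌊12.7333/2⌋ = 6; lat ⌊1.4777/1⌋ = 1.
Subsquare: lon ⌊0.7333/0.0833333⌋ = 8 → i; lat ⌊0.4777/0.0416667⌋ = 11 → l.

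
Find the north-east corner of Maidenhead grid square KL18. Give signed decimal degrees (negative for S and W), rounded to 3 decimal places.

Field K=10, L=11: +10·20° lon, +11·10° lat → SW at lon 20°, lat 20°.
Square 1, 8: +1·2° lon, +8·1° lat → SW at lon 22°, lat 28°.
Cell spans 2° lon × 1° lat. NE corner is SW corner plus one full cell.
latitude 29.000, longitude 24.000.

29.000, 24.000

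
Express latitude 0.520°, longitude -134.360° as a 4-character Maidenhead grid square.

Add 180° to longitude and 90° to latitude: 45.64, 90.52.
Field: lon ⌊45.64/20⌋ = 2 → C; lat ⌊90.52/10⌋ = 9 → J.
Square: lon ⌊5.64/2⌋ = 2; lat ⌊0.52/1⌋ = 0.

CJ20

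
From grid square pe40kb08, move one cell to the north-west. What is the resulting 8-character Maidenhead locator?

Longitude extended square 0; −1 → -1, wraps to 9, carry into subsquare.
Longitude subsquare k = 10; −1 → 9 = j.
Latitude extended square 8; +1 → 9.

PE40jb99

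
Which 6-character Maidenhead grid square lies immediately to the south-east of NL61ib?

NL61ja

Longitude subsquare i = 8; +1 → 9 = j.
Latitude subsquare b = 1; −1 → 0 = a.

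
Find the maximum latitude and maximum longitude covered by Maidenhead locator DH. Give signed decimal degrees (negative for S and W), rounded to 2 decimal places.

-10.00, -100.00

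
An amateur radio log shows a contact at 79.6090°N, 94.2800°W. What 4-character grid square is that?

Offset from 180°W / 90°S: lon 85.72°, lat 169.61°.
Field (20°×10°, letters A–R): 85.72/20 → 4 → E, 169.61/10 → 16 → Q; chars EQ.
Square (2°×1°, digits 0–9): 5.72/2 → 2, 9.61/1 → 9; chars 29.

EQ29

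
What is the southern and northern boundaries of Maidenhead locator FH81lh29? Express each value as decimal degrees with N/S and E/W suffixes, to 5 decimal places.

18.67083° S, 18.66667° S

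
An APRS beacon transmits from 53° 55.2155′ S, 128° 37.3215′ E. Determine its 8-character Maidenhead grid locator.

Add 180° to longitude and 90° to latitude: 308.62203, 36.07974.
Field: 308.62203/20 → 15 → P, 36.07974/10 → 3 → D; chars PD.
Square: 8.62203/2 → 4, 6.07974/1 → 6; chars 46.
Subsquare: 0.62203/0.0833333 → 7 → h, 0.07974/0.0416667 → 1 → b; chars hb.
Extended square: 0.03869/0.00833333 → 4, 0.03807/0.00416667 → 9; chars 49.

PD46hb49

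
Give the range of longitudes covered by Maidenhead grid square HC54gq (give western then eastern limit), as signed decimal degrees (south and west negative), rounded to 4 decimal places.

-29.5000, -29.4167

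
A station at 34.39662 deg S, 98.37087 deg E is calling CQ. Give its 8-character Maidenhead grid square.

NF95eo44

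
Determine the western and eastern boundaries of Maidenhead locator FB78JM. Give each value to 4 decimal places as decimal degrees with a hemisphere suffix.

Field F=5, B=1: +5·20° lon, +1·10° lat → SW at lon -80°, lat -80°.
Square 7, 8: +7·2° lon, +8·1° lat → SW at lon -66°, lat -72°.
Subsquare j=9, m=12: +9·0.0833333° lon, +12·0.0416667° lat → SW at lon -65.25°, lat -71.5°.
Cell spans 0.0833333° lon × 0.0416667° lat.
west 65.2500° W, east 65.1667° W.

65.2500° W, 65.1667° W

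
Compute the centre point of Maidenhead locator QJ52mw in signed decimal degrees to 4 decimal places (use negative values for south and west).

2.9375, 151.0417

Field Q=16, J=9: +16·20° lon, +9·10° lat → SW at lon 140°, lat 0°.
Square 5, 2: +5·2° lon, +2·1° lat → SW at lon 150°, lat 2°.
Subsquare m=12, w=22: +12·0.0833333° lon, +22·0.0416667° lat → SW at lon 151°, lat 2.91667°.
Cell spans 0.0833333° lon × 0.0416667° lat. Centre is SW corner plus half of each.
latitude 2.9375, longitude 151.0417.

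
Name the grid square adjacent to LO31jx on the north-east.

LO32ka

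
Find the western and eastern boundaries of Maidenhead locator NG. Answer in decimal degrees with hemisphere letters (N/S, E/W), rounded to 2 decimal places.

Field N=13, G=6: +13·20° lon, +6·10° lat → SW at lon 80°, lat -30°.
Cell spans 20° lon × 10° lat.
west 80.00° E, east 100.00° E.

80.00° E, 100.00° E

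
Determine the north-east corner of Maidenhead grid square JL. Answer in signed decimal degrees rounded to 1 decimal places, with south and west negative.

30.0, 20.0

Field J=9, L=11: +9·20° lon, +11·10° lat → SW at lon 0°, lat 20°.
Cell spans 20° lon × 10° lat. NE corner is SW corner plus one full cell.
latitude 30.0, longitude 20.0.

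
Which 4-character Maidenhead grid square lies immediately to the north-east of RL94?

Longitude square 9; +1 → 10, wraps to 0, carry into field.
Longitude field R = 17; +1 → 18, wraps to 0 = A, wrapping around the antimeridian.
Latitude square 4; +1 → 5.

AL05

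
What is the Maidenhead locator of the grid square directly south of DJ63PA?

DJ62px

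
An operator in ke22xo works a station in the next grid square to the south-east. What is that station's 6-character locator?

Longitude subsquare x = 23; +1 → 24, wraps to 0 = a, carry into square.
Longitude square 2; +1 → 3.
Latitude subsquare o = 14; −1 → 13 = n.

KE32an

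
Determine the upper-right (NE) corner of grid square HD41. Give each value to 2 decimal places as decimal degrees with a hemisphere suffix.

58.00° S, 30.00° W

Field H=7, D=3: +7·20° lon, +3·10° lat → SW at lon -40°, lat -60°.
Square 4, 1: +4·2° lon, +1·1° lat → SW at lon -32°, lat -59°.
Cell spans 2° lon × 1° lat. NE corner is SW corner plus one full cell.
latitude 58.00° S, longitude 30.00° W.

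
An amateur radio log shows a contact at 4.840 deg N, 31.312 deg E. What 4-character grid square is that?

KJ54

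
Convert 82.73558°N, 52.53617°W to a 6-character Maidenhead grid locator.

GR32rr

Offset from 180°W / 90°S: lon 127.4638°, lat 172.7356°.
Field: lon ⌊127.4638/20⌋ = 6 → G; lat ⌊172.7356/10⌋ = 17 → R.
Square: lon ⌊7.4638/2⌋ = 3; lat ⌊2.7356/1⌋ = 2.
Subsquare: lon ⌊1.4638/0.0833333⌋ = 17 → r; lat ⌊0.7356/0.0416667⌋ = 17 → r.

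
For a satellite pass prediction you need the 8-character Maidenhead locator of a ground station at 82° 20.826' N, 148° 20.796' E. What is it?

Offset from 180°W / 90°S: lon 328.34660°, lat 172.34710°.
Field (20°×10°, letters A–R): 328.34660/20 → 16 → Q, 172.34710/10 → 17 → R; chars QR.
Square (2°×1°, digits 0–9): 8.34660/2 → 4, 2.34710/1 → 2; chars 42.
Subsquare (5′×2.5′, letters a–x): 0.34660/0.0833333 → 4 → e, 0.34710/0.0416667 → 8 → i; chars ei.
Extended square (30″×15″, digits 0–9): 0.01327/0.00833333 → 1, 0.01377/0.00416667 → 3; chars 13.

QR42ei13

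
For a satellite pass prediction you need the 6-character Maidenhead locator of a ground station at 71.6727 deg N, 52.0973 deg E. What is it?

LQ61bq

Add 180° to longitude and 90° to latitude: 232.0973, 161.6727.
Field: lon ⌊232.0973/20⌋ = 11 → L; lat ⌊161.6727/10⌋ = 16 → Q.
Square: lon ⌊12.0973/2⌋ = 6; lat ⌊1.6727/1⌋ = 1.
Subsquare: lon ⌊0.0973/0.0833333⌋ = 1 → b; lat ⌊0.6727/0.0416667⌋ = 16 → q.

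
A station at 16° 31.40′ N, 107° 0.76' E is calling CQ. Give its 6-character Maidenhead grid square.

Shift to the Maidenhead origin (180°W, 90°S): lon 287.0127, lat 106.5233.
Field: lon ⌊287.0127/20⌋ = 14 → O; lat ⌊106.5233/10⌋ = 10 → K.
Square: lon ⌊7.0127/2⌋ = 3; lat ⌊6.5233/1⌋ = 6.
Subsquare: lon ⌊1.0127/0.0833333⌋ = 12 → m; lat ⌊0.5233/0.0416667⌋ = 12 → m.

OK36mm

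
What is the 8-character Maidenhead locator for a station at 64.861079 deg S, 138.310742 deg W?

Offset from 180°W / 90°S: lon 41.68926°, lat 25.13892°.
Field (20°×10°, letters A–R): 41.68926/20 → 2 → C, 25.13892/10 → 2 → C; chars CC.
Square (2°×1°, digits 0–9): 1.68926/2 → 0, 5.13892/1 → 5; chars 05.
Subsquare (5′×2.5′, letters a–x): 1.68926/0.0833333 → 20 → u, 0.13892/0.0416667 → 3 → d; chars ud.
Extended square (30″×15″, digits 0–9): 0.02259/0.00833333 → 2, 0.01392/0.00416667 → 3; chars 23.

CC05ud23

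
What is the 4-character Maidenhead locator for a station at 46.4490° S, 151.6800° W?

BE43

Shift to the Maidenhead origin (180°W, 90°S): lon 28.32, lat 43.55.
Field: 28.32/20 → 1 → B, 43.55/10 → 4 → E; chars BE.
Square: 8.32/2 → 4, 3.55/1 → 3; chars 43.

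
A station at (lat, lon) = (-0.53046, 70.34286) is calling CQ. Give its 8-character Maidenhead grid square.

Shift to the Maidenhead origin (180°W, 90°S): lon 250.34286, lat 89.46954.
Field: 250.34286/20 → 12 → M, 89.46954/10 → 8 → I; chars MI.
Square: 10.34286/2 → 5, 9.46954/1 → 9; chars 59.
Subsquare: 0.34286/0.0833333 → 4 → e, 0.46954/0.0416667 → 11 → l; chars el.
Extended square: 0.00953/0.00833333 → 1, 0.01121/0.00416667 → 2; chars 12.

MI59el12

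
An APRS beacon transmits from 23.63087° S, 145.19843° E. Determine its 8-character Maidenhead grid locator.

QG26oi38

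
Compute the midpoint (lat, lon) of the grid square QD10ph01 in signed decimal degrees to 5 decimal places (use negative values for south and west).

-59.70208, 143.25417

Field Q=16, D=3: +16·20° lon, +3·10° lat → SW at lon 140°, lat -60°.
Square 1, 0: +1·2° lon, +0·1° lat → SW at lon 142°, lat -60°.
Subsquare p=15, h=7: +15·0.0833333° lon, +7·0.0416667° lat → SW at lon 143.25°, lat -59.7083°.
Extended square 0, 1: +0·0.00833333° lon, +1·0.00416667° lat → SW at lon 143.25°, lat -59.7042°.
Cell spans 0.00833333° lon × 0.00416667° lat. Centre is SW corner plus half of each.
latitude -59.70208, longitude 143.25417.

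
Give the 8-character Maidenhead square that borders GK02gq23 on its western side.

GK02gq13

Longitude extended square 2; −1 → 1.
The latitude characters are unchanged.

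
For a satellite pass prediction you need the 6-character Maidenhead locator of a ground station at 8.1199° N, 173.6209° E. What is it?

RJ68tc

Offset from 180°W / 90°S: lon 353.6209°, lat 98.1199°.
Field (20°×10°, letters A–R): 353.6209/20 → 17 → R, 98.1199/10 → 9 → J; chars RJ.
Square (2°×1°, digits 0–9): 13.6209/2 → 6, 8.1199/1 → 8; chars 68.
Subsquare (5′×2.5′, letters a–x): 1.6209/0.0833333 → 19 → t, 0.1199/0.0416667 → 2 → c; chars tc.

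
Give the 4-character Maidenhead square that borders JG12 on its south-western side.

JG01

Longitude square 1; −1 → 0.
Latitude square 2; −1 → 1.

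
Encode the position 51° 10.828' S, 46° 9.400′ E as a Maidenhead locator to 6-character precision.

LD38bt

Shift to the Maidenhead origin (180°W, 90°S): lon 226.1567, lat 38.8195.
Field: 226.1567/20 → 11 → L, 38.8195/10 → 3 → D; chars LD.
Square: 6.1567/2 → 3, 8.8195/1 → 8; chars 38.
Subsquare: 0.1567/0.0833333 → 1 → b, 0.8195/0.0416667 → 19 → t; chars bt.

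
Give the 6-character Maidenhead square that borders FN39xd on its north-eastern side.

Longitude subsquare x = 23; +1 → 24, wraps to 0 = a, carry into square.
Longitude square 3; +1 → 4.
Latitude subsquare d = 3; +1 → 4 = e.

FN49ae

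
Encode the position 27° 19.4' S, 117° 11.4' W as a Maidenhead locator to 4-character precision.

DG12

Add 180° to longitude and 90° to latitude: 62.81, 62.68.
Field (20°×10°, letters A–R): 62.81/20 → 3 → D, 62.68/10 → 6 → G; chars DG.
Square (2°×1°, digits 0–9): 2.81/2 → 1, 2.68/1 → 2; chars 12.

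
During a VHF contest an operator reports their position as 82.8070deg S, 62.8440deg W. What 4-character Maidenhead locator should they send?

Shift to the Maidenhead origin (180°W, 90°S): lon 117.16, lat 7.19.
Field: 117.16/20 → 5 → F, 7.19/10 → 0 → A; chars FA.
Square: 17.16/2 → 8, 7.19/1 → 7; chars 87.

FA87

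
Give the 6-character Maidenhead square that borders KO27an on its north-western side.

Longitude subsquare a = 0; −1 → -1, wraps to 23 = x, carry into square.
Longitude square 2; −1 → 1.
Latitude subsquare n = 13; +1 → 14 = o.

KO17xo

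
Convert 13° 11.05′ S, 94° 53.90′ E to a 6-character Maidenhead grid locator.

NH76kt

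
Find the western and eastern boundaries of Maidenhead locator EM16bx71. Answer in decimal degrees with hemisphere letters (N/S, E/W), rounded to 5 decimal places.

Field E=4, M=12: +4·20° lon, +12·10° lat → SW at lon -100°, lat 30°.
Square 1, 6: +1·2° lon, +6·1° lat → SW at lon -98°, lat 36°.
Subsquare b=1, x=23: +1·0.0833333° lon, +23·0.0416667° lat → SW at lon -97.9167°, lat 36.9583°.
Extended square 7, 1: +7·0.00833333° lon, +1·0.00416667° lat → SW at lon -97.8583°, lat 36.9625°.
Cell spans 0.00833333° lon × 0.00416667° lat.
west 97.85833° W, east 97.85000° W.

97.85833° W, 97.85000° W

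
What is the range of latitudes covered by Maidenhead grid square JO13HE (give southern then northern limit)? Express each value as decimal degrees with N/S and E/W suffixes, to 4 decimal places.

53.1667° N, 53.2083° N

Field J=9, O=14: +9·20° lon, +14·10° lat → SW at lon 0°, lat 50°.
Square 1, 3: +1·2° lon, +3·1° lat → SW at lon 2°, lat 53°.
Subsquare h=7, e=4: +7·0.0833333° lon, +4·0.0416667° lat → SW at lon 2.58333°, lat 53.1667°.
Cell spans 0.0833333° lon × 0.0416667° lat.
south 53.1667° N, north 53.2083° N.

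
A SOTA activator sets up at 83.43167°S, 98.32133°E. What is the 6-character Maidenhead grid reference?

Add 180° to longitude and 90° to latitude: 278.3213, 6.5683.
Field (20°×10°, letters A–R): 278.3213/20 → 13 → N, 6.5683/10 → 0 → A; chars NA.
Square (2°×1°, digits 0–9): 18.3213/2 → 9, 6.5683/1 → 6; chars 96.
Subsquare (5′×2.5′, letters a–x): 0.3213/0.0833333 → 3 → d, 0.5683/0.0416667 → 13 → n; chars dn.

NA96dn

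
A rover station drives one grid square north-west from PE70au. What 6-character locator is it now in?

Longitude subsquare a = 0; −1 → -1, wraps to 23 = x, carry into square.
Longitude square 7; −1 → 6.
Latitude subsquare u = 20; +1 → 21 = v.

PE60xv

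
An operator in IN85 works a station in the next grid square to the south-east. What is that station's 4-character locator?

Longitude square 8; +1 → 9.
Latitude square 5; −1 → 4.

IN94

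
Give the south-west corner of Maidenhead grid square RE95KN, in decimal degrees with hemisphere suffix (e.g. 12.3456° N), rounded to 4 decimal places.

44.4583° S, 178.8333° E

Field R=17, E=4: +17·20° lon, +4·10° lat → SW at lon 160°, lat -50°.
Square 9, 5: +9·2° lon, +5·1° lat → SW at lon 178°, lat -45°.
Subsquare k=10, n=13: +10·0.0833333° lon, +13·0.0416667° lat → SW at lon 178.833°, lat -44.4583°.
latitude 44.4583° S, longitude 178.8333° E.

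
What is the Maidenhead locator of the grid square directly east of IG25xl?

IG35al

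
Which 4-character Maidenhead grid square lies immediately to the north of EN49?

Latitude square 9; +1 → 10, wraps to 0, carry into field.
Latitude field N = 13; +1 → 14 = O.
The longitude characters are unchanged.

EO40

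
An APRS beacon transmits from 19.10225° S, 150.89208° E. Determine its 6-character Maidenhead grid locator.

QH50kv

Shift to the Maidenhead origin (180°W, 90°S): lon 330.8921, lat 70.8978.
Field (20°×10°, letters A–R): 330.8921/20 → 16 → Q, 70.8978/10 → 7 → H; chars QH.
Square (2°×1°, digits 0–9): 10.8921/2 → 5, 0.8978/1 → 0; chars 50.
Subsquare (5′×2.5′, letters a–x): 0.8921/0.0833333 → 10 → k, 0.8978/0.0416667 → 21 → v; chars kv.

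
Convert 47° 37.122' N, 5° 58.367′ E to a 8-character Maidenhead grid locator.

JN27xo68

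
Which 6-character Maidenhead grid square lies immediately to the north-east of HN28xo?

HN38ap

Longitude subsquare x = 23; +1 → 24, wraps to 0 = a, carry into square.
Longitude square 2; +1 → 3.
Latitude subsquare o = 14; +1 → 15 = p.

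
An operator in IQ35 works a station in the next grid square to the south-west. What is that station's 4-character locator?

IQ24

Longitude square 3; −1 → 2.
Latitude square 5; −1 → 4.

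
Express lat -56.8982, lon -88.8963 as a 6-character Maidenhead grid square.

Offset from 180°W / 90°S: lon 91.1037°, lat 33.1018°.
Field (20°×10°, letters A–R): 91.1037/20 → 4 → E, 33.1018/10 → 3 → D; chars ED.
Square (2°×1°, digits 0–9): 11.1037/2 → 5, 3.1018/1 → 3; chars 53.
Subsquare (5′×2.5′, letters a–x): 1.1037/0.0833333 → 13 → n, 0.1018/0.0416667 → 2 → c; chars nc.

ED53nc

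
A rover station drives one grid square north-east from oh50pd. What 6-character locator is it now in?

OH50qe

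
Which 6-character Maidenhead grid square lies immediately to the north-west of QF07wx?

Longitude subsquare w = 22; −1 → 21 = v.
Latitude subsquare x = 23; +1 → 24, wraps to 0 = a, carry into square.
Latitude square 7; +1 → 8.

QF08va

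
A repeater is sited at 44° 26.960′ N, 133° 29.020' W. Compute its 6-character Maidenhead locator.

CN34gk

Offset from 180°W / 90°S: lon 46.5163°, lat 134.4493°.
Field: lon ⌊46.5163/20⌋ = 2 → C; lat ⌊134.4493/10⌋ = 13 → N.
Square: lon ⌊6.5163/2⌋ = 3; lat ⌊4.4493/1⌋ = 4.
Subsquare: lon ⌊0.5163/0.0833333⌋ = 6 → g; lat ⌊0.4493/0.0416667⌋ = 10 → k.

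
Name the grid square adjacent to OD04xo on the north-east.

Longitude subsquare x = 23; +1 → 24, wraps to 0 = a, carry into square.
Longitude square 0; +1 → 1.
Latitude subsquare o = 14; +1 → 15 = p.

OD14ap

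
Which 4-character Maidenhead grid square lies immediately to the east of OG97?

PG07

Longitude square 9; +1 → 10, wraps to 0, carry into field.
Longitude field O = 14; +1 → 15 = P.
The latitude characters are unchanged.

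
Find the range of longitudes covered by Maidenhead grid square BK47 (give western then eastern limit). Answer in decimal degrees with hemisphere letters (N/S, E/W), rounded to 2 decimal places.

152.00° W, 150.00° W

Field B=1, K=10: +1·20° lon, +10·10° lat → SW at lon -160°, lat 10°.
Square 4, 7: +4·2° lon, +7·1° lat → SW at lon -152°, lat 17°.
Cell spans 2° lon × 1° lat.
west 152.00° W, east 150.00° W.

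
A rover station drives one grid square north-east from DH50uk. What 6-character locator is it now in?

DH50vl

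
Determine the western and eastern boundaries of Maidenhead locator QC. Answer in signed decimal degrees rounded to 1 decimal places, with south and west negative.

Field Q=16, C=2: +16·20° lon, +2·10° lat → SW at lon 140°, lat -70°.
Cell spans 20° lon × 10° lat.
west 140.0, east 160.0.

140.0, 160.0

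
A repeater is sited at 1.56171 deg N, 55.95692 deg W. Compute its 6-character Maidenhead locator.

GJ21an

Offset from 180°W / 90°S: lon 124.0431°, lat 91.5617°.
Field (20°×10°, letters A–R): lon ⌊124.0431/20⌋ = 6 → G; lat ⌊91.5617/10⌋ = 9 → J.
Square (2°×1°, digits 0–9): lon ⌊4.0431/2⌋ = 2; lat ⌊1.5617/1⌋ = 1.
Subsquare (5′×2.5′, letters a–x): lon ⌊0.0431/0.0833333⌋ = 0 → a; lat ⌊0.5617/0.0416667⌋ = 13 → n.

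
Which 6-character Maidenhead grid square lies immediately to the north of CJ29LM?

Latitude subsquare m = 12; +1 → 13 = n.
The longitude characters are unchanged.

CJ29ln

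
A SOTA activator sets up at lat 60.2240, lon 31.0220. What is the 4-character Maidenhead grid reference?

KP50

Offset from 180°W / 90°S: lon 211.02°, lat 150.22°.
Field: 211.02/20 → 10 → K, 150.22/10 → 15 → P; chars KP.
Square: 11.02/2 → 5, 0.22/1 → 0; chars 50.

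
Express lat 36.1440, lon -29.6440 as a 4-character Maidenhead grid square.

HM56

Shift to the Maidenhead origin (180°W, 90°S): lon 150.36, lat 126.14.
Field: lon ⌊150.36/20⌋ = 7 → H; lat ⌊126.14/10⌋ = 12 → M.
Square: lon ⌊10.36/2⌋ = 5; lat ⌊6.14/1⌋ = 6.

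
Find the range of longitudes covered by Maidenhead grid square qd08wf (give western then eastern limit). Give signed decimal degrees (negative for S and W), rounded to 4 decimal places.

Field Q=16, D=3: +16·20° lon, +3·10° lat → SW at lon 140°, lat -60°.
Square 0, 8: +0·2° lon, +8·1° lat → SW at lon 140°, lat -52°.
Subsquare w=22, f=5: +22·0.0833333° lon, +5·0.0416667° lat → SW at lon 141.833°, lat -51.7917°.
Cell spans 0.0833333° lon × 0.0416667° lat.
west 141.8333, east 141.9167.

141.8333, 141.9167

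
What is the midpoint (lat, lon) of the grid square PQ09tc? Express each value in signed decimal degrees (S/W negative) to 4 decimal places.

79.1042, 121.6250

Field P=15, Q=16: +15·20° lon, +16·10° lat → SW at lon 120°, lat 70°.
Square 0, 9: +0·2° lon, +9·1° lat → SW at lon 120°, lat 79°.
Subsquare t=19, c=2: +19·0.0833333° lon, +2·0.0416667° lat → SW at lon 121.583°, lat 79.0833°.
Cell spans 0.0833333° lon × 0.0416667° lat. Centre is SW corner plus half of each.
latitude 79.1042, longitude 121.6250.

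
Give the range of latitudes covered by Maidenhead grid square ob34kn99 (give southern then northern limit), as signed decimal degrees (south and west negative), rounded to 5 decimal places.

Field O=14, B=1: +14·20° lon, +1·10° lat → SW at lon 100°, lat -80°.
Square 3, 4: +3·2° lon, +4·1° lat → SW at lon 106°, lat -76°.
Subsquare k=10, n=13: +10·0.0833333° lon, +13·0.0416667° lat → SW at lon 106.833°, lat -75.4583°.
Extended square 9, 9: +9·0.00833333° lon, +9·0.00416667° lat → SW at lon 106.908°, lat -75.4208°.
Cell spans 0.00833333° lon × 0.00416667° lat.
south -75.42083, north -75.41667.

-75.42083, -75.41667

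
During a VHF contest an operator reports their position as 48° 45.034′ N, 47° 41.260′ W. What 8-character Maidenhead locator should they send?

Shift to the Maidenhead origin (180°W, 90°S): lon 132.31233, lat 138.75057.
Field: lon ⌊132.31233/20⌋ = 6 → G; lat ⌊138.75057/10⌋ = 13 → N.
Square: lon ⌊12.31233/2⌋ = 6; lat ⌊8.75057/1⌋ = 8.
Subsquare: lon ⌊0.31233/0.0833333⌋ = 3 → d; lat ⌊0.75057/0.0416667⌋ = 18 → s.
Extended square: lon ⌊0.06233/0.00833333⌋ = 7; lat ⌊0.00057/0.00416667⌋ = 0.

GN68ds70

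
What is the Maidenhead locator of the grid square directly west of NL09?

Longitude square 0; −1 → -1, wraps to 9, carry into field.
Longitude field N = 13; −1 → 12 = M.
The latitude characters are unchanged.

ML99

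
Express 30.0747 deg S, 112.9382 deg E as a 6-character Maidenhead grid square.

OF69lw

Offset from 180°W / 90°S: lon 292.9382°, lat 59.9253°.
Field: 292.9382/20 → 14 → O, 59.9253/10 → 5 → F; chars OF.
Square: 12.9382/2 → 6, 9.9253/1 → 9; chars 69.
Subsquare: 0.9382/0.0833333 → 11 → l, 0.9253/0.0416667 → 22 → w; chars lw.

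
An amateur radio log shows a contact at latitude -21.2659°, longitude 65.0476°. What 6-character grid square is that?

MG28mr

Shift to the Maidenhead origin (180°W, 90°S): lon 245.0476, lat 68.7341.
Field: 245.0476/20 → 12 → M, 68.7341/10 → 6 → G; chars MG.
Square: 5.0476/2 → 2, 8.7341/1 → 8; chars 28.
Subsquare: 1.0476/0.0833333 → 12 → m, 0.7341/0.0416667 → 17 → r; chars mr.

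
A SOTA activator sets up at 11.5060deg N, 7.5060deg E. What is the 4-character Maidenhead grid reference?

JK31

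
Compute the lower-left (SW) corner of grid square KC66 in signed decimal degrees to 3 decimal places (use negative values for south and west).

-64.000, 32.000

Field K=10, C=2: +10·20° lon, +2·10° lat → SW at lon 20°, lat -70°.
Square 6, 6: +6·2° lon, +6·1° lat → SW at lon 32°, lat -64°.
latitude -64.000, longitude 32.000.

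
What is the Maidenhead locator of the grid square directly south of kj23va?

KJ22vx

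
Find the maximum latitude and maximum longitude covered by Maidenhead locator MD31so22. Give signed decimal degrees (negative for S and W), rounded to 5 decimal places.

-58.40417, 67.52500

Field M=12, D=3: +12·20° lon, +3·10° lat → SW at lon 60°, lat -60°.
Square 3, 1: +3·2° lon, +1·1° lat → SW at lon 66°, lat -59°.
Subsquare s=18, o=14: +18·0.0833333° lon, +14·0.0416667° lat → SW at lon 67.5°, lat -58.4167°.
Extended square 2, 2: +2·0.00833333° lon, +2·0.00416667° lat → SW at lon 67.5167°, lat -58.4083°.
Cell spans 0.00833333° lon × 0.00416667° lat. NE corner is SW corner plus one full cell.
latitude -58.40417, longitude 67.52500.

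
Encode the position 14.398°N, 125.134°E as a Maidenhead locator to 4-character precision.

Add 180° to longitude and 90° to latitude: 305.13, 104.40.
Field: 305.13/20 → 15 → P, 104.40/10 → 10 → K; chars PK.
Square: 5.13/2 → 2, 4.40/1 → 4; chars 24.

PK24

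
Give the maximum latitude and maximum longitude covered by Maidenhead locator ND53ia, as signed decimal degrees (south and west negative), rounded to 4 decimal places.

-56.9583, 90.7500

Field N=13, D=3: +13·20° lon, +3·10° lat → SW at lon 80°, lat -60°.
Square 5, 3: +5·2° lon, +3·1° lat → SW at lon 90°, lat -57°.
Subsquare i=8, a=0: +8·0.0833333° lon, +0·0.0416667° lat → SW at lon 90.6667°, lat -57°.
Cell spans 0.0833333° lon × 0.0416667° lat. NE corner is SW corner plus one full cell.
latitude -56.9583, longitude 90.7500.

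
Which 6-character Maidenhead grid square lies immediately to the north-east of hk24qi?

HK24rj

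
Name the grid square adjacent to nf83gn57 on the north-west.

NF83gn48

Longitude extended square 5; −1 → 4.
Latitude extended square 7; +1 → 8.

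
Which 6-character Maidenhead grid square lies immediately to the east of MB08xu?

MB18au

Longitude subsquare x = 23; +1 → 24, wraps to 0 = a, carry into square.
Longitude square 0; +1 → 1.
The latitude characters are unchanged.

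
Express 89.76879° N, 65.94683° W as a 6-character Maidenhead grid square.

FR79as

Shift to the Maidenhead origin (180°W, 90°S): lon 114.0532, lat 179.7688.
Field: 114.0532/20 → 5 → F, 179.7688/10 → 17 → R; chars FR.
Square: 14.0532/2 → 7, 9.7688/1 → 9; chars 79.
Subsquare: 0.0532/0.0833333 → 0 → a, 0.7688/0.0416667 → 18 → s; chars as.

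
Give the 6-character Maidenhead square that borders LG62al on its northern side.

Latitude subsquare l = 11; +1 → 12 = m.
The longitude characters are unchanged.

LG62am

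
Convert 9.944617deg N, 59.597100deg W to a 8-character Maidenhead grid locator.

Add 180° to longitude and 90° to latitude: 120.40290, 99.94462.
Field: 120.40290/20 → 6 → G, 99.94462/10 → 9 → J; chars GJ.
Square: 0.40290/2 → 0, 9.94462/1 → 9; chars 09.
Subsquare: 0.40290/0.0833333 → 4 → e, 0.94462/0.0416667 → 22 → w; chars ew.
Extended square: 0.06957/0.00833333 → 8, 0.02795/0.00416667 → 6; chars 86.

GJ09ew86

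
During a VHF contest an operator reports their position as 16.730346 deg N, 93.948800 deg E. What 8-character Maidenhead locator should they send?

Shift to the Maidenhead origin (180°W, 90°S): lon 273.94880, lat 106.73035.
Field (20°×10°, letters A–R): 273.94880/20 → 13 → N, 106.73035/10 → 10 → K; chars NK.
Square (2°×1°, digits 0–9): 13.94880/2 → 6, 6.73035/1 → 6; chars 66.
Subsquare (5′×2.5′, letters a–x): 1.94880/0.0833333 → 23 → x, 0.73035/0.0416667 → 17 → r; chars xr.
Extended square (30″×15″, digits 0–9): 0.03213/0.00833333 → 3, 0.02201/0.00416667 → 5; chars 35.

NK66xr35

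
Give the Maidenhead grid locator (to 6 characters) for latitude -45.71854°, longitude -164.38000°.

Add 180° to longitude and 90° to latitude: 15.6200, 44.2815.
Field (20°×10°, letters A–R): 15.6200/20 → 0 → A, 44.2815/10 → 4 → E; chars AE.
Square (2°×1°, digits 0–9): 15.6200/2 → 7, 4.2815/1 → 4; chars 74.
Subsquare (5′×2.5′, letters a–x): 1.6200/0.0833333 → 19 → t, 0.2815/0.0416667 → 6 → g; chars tg.

AE74tg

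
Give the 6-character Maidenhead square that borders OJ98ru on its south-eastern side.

OJ98st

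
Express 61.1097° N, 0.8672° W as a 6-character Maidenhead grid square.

IP91nc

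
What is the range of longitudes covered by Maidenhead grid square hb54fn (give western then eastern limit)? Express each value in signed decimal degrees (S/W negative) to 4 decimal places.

-29.5833, -29.5000

Field H=7, B=1: +7·20° lon, +1·10° lat → SW at lon -40°, lat -80°.
Square 5, 4: +5·2° lon, +4·1° lat → SW at lon -30°, lat -76°.
Subsquare f=5, n=13: +5·0.0833333° lon, +13·0.0416667° lat → SW at lon -29.5833°, lat -75.4583°.
Cell spans 0.0833333° lon × 0.0416667° lat.
west -29.5833, east -29.5000.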